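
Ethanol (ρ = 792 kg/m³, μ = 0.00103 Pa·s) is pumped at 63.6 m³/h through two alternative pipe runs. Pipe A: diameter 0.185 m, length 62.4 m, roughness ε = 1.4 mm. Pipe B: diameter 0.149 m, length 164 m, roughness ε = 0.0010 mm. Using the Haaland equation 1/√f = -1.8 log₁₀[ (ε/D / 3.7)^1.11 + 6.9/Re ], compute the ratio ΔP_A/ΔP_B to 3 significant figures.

ΔP_A/ΔP_B ≈ 0.263

Pipe A: V = Q/A = 0.01767/0.02688 = 0.6572 m/s; Re = 9.349e+04; ε/D = 0.00757; Haaland → f = 0.03534; ΔP_A = f(L/D)(ρV²/2) = 2039 Pa.
Pipe B: V = Q/A = 0.01767/0.01744 = 1.013 m/s; Re = 1.161e+05; ε/D = 6.71e-06; Haaland → f = 0.01731; ΔP_B = f(L/D)(ρV²/2) = 7744 Pa.
ΔP_A/ΔP_B = 2039/7744 = 0.263.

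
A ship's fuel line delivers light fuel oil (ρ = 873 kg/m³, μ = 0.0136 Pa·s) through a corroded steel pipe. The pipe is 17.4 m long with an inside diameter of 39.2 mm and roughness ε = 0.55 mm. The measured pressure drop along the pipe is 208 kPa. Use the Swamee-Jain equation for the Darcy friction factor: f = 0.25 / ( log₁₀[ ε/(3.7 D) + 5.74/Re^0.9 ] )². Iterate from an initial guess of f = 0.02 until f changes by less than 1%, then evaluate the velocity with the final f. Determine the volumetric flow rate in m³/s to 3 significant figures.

Q ≈ 0.00575 m³/s

Rearranging Darcy-Weisbach: V = √(2·ΔP·D/(f·L·ρ)). With ε/D = 0.00055/0.0392 = 0.014, iterate starting from f = 0.02:
  f = 0.02 → V = √(2·2.08e+05·0.0392/(0.02·17.4·873)) = 7.326 m/s; Re = ρVD/μ = 1.844e+04; f → 0.04585
  f = 0.04585 → V = 4.839 m/s; Re = 1.218e+04; f → 0.04722
  f = 0.04722 → V = 4.768 m/s; Re = 1.2e+04; f → 0.04727
Converged (Δf/f < 1%). With the final f = 0.04727: V = √(2·2.08e+05·0.0392/(0.04727·17.4·873)) = 4.765 m/s.
Q = V·A = 4.765·(π/4·0.0392²) = 0.005751 m³/s = 0.00575 m³/s.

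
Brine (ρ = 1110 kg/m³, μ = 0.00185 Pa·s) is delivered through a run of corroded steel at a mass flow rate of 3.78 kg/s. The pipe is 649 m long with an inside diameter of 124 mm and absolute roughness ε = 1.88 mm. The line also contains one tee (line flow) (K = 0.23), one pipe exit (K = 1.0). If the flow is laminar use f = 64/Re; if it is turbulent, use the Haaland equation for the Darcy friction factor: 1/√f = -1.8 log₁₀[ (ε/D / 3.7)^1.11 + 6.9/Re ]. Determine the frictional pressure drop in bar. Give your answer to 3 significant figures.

ΔP ≈ 0.107 bar

A = πD²/4 = π(0.124)²/4 = 0.01208 m²; mean velocity V = ṁ/(ρA) = 3.78/(1110 · 0.01208) = 0.282 m/s.
Reynolds number Re = ρVD/μ = 1110 · 0.282 · 0.124 / 0.00185 = 2.098e+04.
Re > 4000 → turbulent. Relative roughness ε/D = 0.00188/0.124 = 0.0152. Haaland: 1/√f = -1.8 log₁₀[(0.0152/3.7)^1.11 + 6.9/2.098e+04] = -1.8 log₁₀[0.00224 + 0.000329] = 4.663, so f = 0.04599.
Total minor-loss coefficient ΣK = 1·0.23 + 1·1 = 1.23.
ΔP = [f·L/D + ΣK]·(ρV²/2) = [0.04599·649/0.124 + 1.23]·(1110·0.282²/2) = [240.7 + 1.23]·44.13 = 1.068e+04 Pa.
ΔP = 1.068e+04 Pa = 0.107 bar.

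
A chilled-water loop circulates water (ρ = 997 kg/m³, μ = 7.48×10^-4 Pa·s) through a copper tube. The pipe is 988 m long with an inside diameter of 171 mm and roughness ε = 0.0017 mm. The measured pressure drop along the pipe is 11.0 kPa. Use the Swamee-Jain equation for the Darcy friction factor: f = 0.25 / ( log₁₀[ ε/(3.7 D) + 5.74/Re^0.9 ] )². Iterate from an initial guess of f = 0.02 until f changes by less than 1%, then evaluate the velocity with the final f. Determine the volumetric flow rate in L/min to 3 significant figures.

Rearranging Darcy-Weisbach: V = √(2·ΔP·D/(f·L·ρ)). With ε/D = 1.7e-06/0.171 = 9.94e-06, iterate starting from f = 0.02:
  f = 0.02 → V = √(2·1.1e+04·0.171/(0.02·988·997)) = 0.437 m/s; Re = ρVD/μ = 9.96e+04; f → 0.01794
  f = 0.01794 → V = 0.4614 m/s; Re = 1.052e+05; f → 0.01774
  f = 0.01774 → V = 0.464 m/s; Re = 1.058e+05; f → 0.01772
Converged (Δf/f < 1%). With the final f = 0.01772: V = √(2·1.1e+04·0.171/(0.01772·988·997)) = 0.4643 m/s.
Q = V·A = 0.4643·(π/4·0.171²) = 0.01066 m³/s = 640 L/min.

Q ≈ 640 L/min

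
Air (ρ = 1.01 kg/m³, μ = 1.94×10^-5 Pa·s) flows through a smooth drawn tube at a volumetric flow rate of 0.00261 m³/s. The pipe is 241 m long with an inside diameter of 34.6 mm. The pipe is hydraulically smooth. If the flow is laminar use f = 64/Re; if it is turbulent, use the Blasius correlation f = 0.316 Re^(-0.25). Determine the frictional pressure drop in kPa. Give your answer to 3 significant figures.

Cross-sectional area A = πD²/4 = π(0.0346)²/4 = 0.0009402 m²; mean velocity V = Q/A = 0.00261/0.0009402 = 2.776 m/s.
Reynolds number Re = ρVD/μ = 1.01 · 2.776 · 0.0346 / 1.94e-05 = 5000.
Re > 4000 → turbulent. Smooth-pipe (Blasius): f = 0.316 Re^(-0.25) = 0.316/(5000)^0.25 = 0.03758.
Darcy-Weisbach: ΔP = f(L/D)(ρV²/2) = 0.03758·(241/0.0346)·(1.01·2.776²/2) = 0.03758·6965·3.891 = 1019 Pa.
ΔP = 1019 Pa = 1.02 kPa.

ΔP ≈ 1.02 kPa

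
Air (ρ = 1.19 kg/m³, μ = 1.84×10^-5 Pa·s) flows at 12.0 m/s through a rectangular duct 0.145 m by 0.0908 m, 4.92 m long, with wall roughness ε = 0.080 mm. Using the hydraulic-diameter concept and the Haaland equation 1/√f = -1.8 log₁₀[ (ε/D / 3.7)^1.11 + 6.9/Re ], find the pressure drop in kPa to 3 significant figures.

Hydraulic diameter D_h = 4A/P = 4·(0.145·0.0908)/(2·(0.145+0.0908)) = 0.05266/0.4716 = 0.1117 m.
Re = ρVD_h/μ = 1.19·12·0.1117/1.84e-05 = 8.667e+04.
ε/D_h = 8e-05/0.1117 = 0.000716; Haaland gives 1/√f = -1.8 log₁₀[7.56e-05+7.96e-05] = 6.856, so f = 0.02127.
ΔP = f(L/D_h)(ρV²/2) = 0.02127·4.92/0.1117·85.68 = 80.3 Pa.
ΔP = 0.0803 kPa.

ΔP ≈ 0.0803 kPa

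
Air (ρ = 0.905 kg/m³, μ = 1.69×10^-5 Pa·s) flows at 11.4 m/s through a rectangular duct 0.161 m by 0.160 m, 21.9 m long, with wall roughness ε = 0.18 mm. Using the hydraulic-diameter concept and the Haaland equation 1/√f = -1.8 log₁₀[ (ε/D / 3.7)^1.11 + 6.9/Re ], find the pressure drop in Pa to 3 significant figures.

Hydraulic diameter D_h = 4A/P = 4·(0.161·0.16)/(2·(0.161+0.16)) = 0.103/0.642 = 0.1605 m.
Re = ρVD_h/μ = 0.905·11.4·0.1605/1.69e-05 = 9.798e+04.
ε/D_h = 0.00018/0.1605 = 0.00112; Haaland gives 1/√f = -1.8 log₁₀[0.000124+7.04e-05] = 6.679, so f = 0.02242.
ΔP = f(L/D_h)(ρV²/2) = 0.02242·21.9/0.1605·58.81 = 179.9 Pa.

ΔP ≈ 180 Pa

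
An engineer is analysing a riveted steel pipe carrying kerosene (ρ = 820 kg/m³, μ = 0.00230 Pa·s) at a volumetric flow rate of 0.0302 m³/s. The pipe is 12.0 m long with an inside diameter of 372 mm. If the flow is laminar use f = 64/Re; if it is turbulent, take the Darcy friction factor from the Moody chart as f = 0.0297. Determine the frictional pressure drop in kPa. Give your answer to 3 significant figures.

Cross-sectional area A = πD²/4 = π(0.372)²/4 = 0.1087 m²; mean velocity V = Q/A = 0.0302/0.1087 = 0.2779 m/s.
Reynolds number Re = ρVD/μ = 820 · 0.2779 · 0.372 / 0.0023 = 3.685e+04.
Re > 4000 → turbulent; use the Moody-chart value f = 0.0297.
Darcy-Weisbach: ΔP = f(L/D)(ρV²/2) = 0.0297·(12/0.372)·(820·0.2779²/2) = 0.0297·32.26·31.66 = 30.33 Pa.
ΔP = 30.33 Pa = 0.0303 kPa.

ΔP ≈ 0.0303 kPa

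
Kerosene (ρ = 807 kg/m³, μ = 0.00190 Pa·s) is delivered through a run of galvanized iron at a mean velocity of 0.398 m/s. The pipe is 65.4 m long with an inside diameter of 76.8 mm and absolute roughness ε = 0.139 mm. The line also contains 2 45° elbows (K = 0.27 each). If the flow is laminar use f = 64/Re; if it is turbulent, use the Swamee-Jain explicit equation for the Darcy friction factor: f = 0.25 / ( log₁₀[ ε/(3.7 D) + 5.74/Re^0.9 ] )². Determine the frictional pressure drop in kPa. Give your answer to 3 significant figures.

Reynolds number Re = ρVD/μ = 807 · 0.398 · 0.0768 / 0.0019 = 1.298e+04.
Re > 4000 → turbulent. Relative roughness ε/D = 0.000139/0.0768 = 0.00181. Swamee-Jain: f = 0.25/(log₁₀[0.00181/3.7 + 5.74/1.298e+04^0.9])² = 0.25/(log₁₀[0.000489 + 0.00114])² = 0.25/(-2.788)² = 0.03216.
Total minor-loss coefficient ΣK = 2·0.27 = 0.54.
ΔP = [f·L/D + ΣK]·(ρV²/2) = [0.03216·65.4/0.0768 + 0.54]·(807·0.398²/2) = [27.39 + 0.54]·63.92 = 1785 Pa.
ΔP = 1785 Pa = 1.79 kPa.

ΔP ≈ 1.79 kPa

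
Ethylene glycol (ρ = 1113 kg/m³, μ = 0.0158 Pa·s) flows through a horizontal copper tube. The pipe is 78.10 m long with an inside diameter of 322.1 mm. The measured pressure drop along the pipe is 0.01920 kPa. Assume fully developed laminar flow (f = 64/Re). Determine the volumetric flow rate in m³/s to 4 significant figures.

For laminar flow, f = 64/Re with Re = ρVD/μ, so Darcy-Weisbach reduces to ΔP = 32μLV/D². Solving for V: V = ΔP·D²/(32μL) = 19.2·(0.3221)²/(32·0.0158·78.1) = 0.05045 m/s.
Check: Re = ρVD/μ = 1113·0.05045·0.3221/0.0158 = 1145 < 2300, so the laminar assumption holds.
Q = V·A = 0.05045·(π/4·0.3221²) = 0.004111 m³/s = 0.004111 m³/s.

Q ≈ 0.004111 m³/s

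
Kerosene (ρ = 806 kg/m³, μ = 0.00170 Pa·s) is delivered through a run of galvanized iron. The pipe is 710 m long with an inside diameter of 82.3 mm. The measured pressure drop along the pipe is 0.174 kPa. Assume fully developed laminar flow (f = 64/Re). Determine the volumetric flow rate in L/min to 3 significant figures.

For laminar flow, f = 64/Re with Re = ρVD/μ, so Darcy-Weisbach reduces to ΔP = 32μLV/D². Solving for V: V = ΔP·D²/(32μL) = 174·(0.0823)²/(32·0.0017·710) = 0.03051 m/s.
Check: Re = ρVD/μ = 806·0.03051·0.0823/0.0017 = 1191 < 2300, so the laminar assumption holds.
Q = V·A = 0.03051·(π/4·0.0823²) = 0.0001623 m³/s = 9.74 L/min.

Q ≈ 9.74 L/min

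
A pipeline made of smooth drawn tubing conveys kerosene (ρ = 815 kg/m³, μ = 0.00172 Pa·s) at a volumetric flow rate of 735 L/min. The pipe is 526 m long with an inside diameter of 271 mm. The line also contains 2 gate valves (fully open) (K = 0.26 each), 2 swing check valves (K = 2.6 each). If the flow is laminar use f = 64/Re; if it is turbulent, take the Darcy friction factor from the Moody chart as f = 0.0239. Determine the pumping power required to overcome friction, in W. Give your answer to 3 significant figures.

P ≈ 11.7 W

Q = 735 L/min = 735/60000 = 0.01225 m³/s.
Cross-sectional area A = πD²/4 = π(0.271)²/4 = 0.05768 m²; mean velocity V = Q/A = 0.01225/0.05768 = 0.2124 m/s.
Reynolds number Re = ρVD/μ = 815 · 0.2124 · 0.271 / 0.00172 = 2.727e+04.
Re > 4000 → turbulent; use the Moody-chart value f = 0.0239.
Total minor-loss coefficient ΣK = 2·0.26 + 2·2.6 = 5.72.
ΔP = [f·L/D + ΣK]·(ρV²/2) = [0.0239·526/0.271 + 5.72]·(815·0.2124²/2) = [46.39 + 5.72]·18.38 = 957.8 Pa.
Pumping power P = QΔP = 0.01225·957.8 = 11.73 W = 11.7 W.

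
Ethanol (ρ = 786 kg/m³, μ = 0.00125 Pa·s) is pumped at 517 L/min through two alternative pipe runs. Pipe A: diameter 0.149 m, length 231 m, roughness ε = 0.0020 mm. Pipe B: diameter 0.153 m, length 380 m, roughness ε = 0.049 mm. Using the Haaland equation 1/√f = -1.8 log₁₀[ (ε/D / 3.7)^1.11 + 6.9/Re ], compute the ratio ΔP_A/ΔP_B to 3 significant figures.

ΔP_A/ΔP_B ≈ 0.662

Pipe A: V = Q/A = 0.008617/0.01744 = 0.4942 m/s; Re = 4.63e+04; ε/D = 1.34e-05; Haaland → f = 0.02111; ΔP_A = f(L/D)(ρV²/2) = 3140 Pa.
Pipe B: V = Q/A = 0.008617/0.01839 = 0.4687 m/s; Re = 4.509e+04; ε/D = 0.00032; Haaland → f = 0.02212; ΔP_B = f(L/D)(ρV²/2) = 4743 Pa.
ΔP_A/ΔP_B = 3140/4743 = 0.662.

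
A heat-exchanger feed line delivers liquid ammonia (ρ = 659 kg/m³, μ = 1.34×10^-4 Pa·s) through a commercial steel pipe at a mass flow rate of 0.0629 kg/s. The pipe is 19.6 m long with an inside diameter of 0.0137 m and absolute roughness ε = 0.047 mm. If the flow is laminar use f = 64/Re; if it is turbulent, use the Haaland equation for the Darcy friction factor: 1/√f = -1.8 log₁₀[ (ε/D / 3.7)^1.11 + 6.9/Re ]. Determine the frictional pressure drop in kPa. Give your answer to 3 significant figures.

ΔP ≈ 5.85 kPa

A = πD²/4 = π(0.0137)²/4 = 0.0001474 m²; mean velocity V = ṁ/(ρA) = 0.0629/(659 · 0.0001474) = 0.6475 m/s.
Reynolds number Re = ρVD/μ = 659 · 0.6475 · 0.0137 / 0.000134 = 4.362e+04.
Re > 4000 → turbulent. Relative roughness ε/D = 4.7e-05/0.0137 = 0.00343. Haaland: 1/√f = -1.8 log₁₀[(0.00343/3.7)^1.11 + 6.9/4.362e+04] = -1.8 log₁₀[0.00043 + 0.000158] = 5.815, so f = 0.02958.
Darcy-Weisbach: ΔP = f(L/D)(ρV²/2) = 0.02958·(19.6/0.0137)·(659·0.6475²/2) = 0.02958·1431·138.1 = 5845 Pa.
ΔP = 5845 Pa = 5.85 kPa.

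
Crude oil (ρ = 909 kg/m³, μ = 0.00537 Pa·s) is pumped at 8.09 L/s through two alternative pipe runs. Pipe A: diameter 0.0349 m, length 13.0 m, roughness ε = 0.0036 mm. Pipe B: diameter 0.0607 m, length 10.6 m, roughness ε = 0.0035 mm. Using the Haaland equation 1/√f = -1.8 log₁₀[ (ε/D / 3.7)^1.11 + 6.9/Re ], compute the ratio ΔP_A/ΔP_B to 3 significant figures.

Pipe A: V = Q/A = 0.00809/0.0009566 = 8.457 m/s; Re = 4.996e+04; ε/D = 0.000103; Haaland → f = 0.02101; ΔP_A = f(L/D)(ρV²/2) = 2.544e+05 Pa.
Pipe B: V = Q/A = 0.00809/0.002894 = 2.796 m/s; Re = 2.872e+04; ε/D = 5.77e-05; Haaland → f = 0.02367; ΔP_B = f(L/D)(ρV²/2) = 1.468e+04 Pa.
ΔP_A/ΔP_B = 2.544e+05/1.468e+04 = 17.3.

ΔP_A/ΔP_B ≈ 17.3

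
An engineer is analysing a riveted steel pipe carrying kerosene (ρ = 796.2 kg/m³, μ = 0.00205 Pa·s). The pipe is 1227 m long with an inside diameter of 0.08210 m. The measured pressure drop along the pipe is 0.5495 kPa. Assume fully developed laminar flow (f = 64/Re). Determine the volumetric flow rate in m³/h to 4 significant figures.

Q ≈ 0.8770 m³/h

For laminar flow, f = 64/Re with Re = ρVD/μ, so Darcy-Weisbach reduces to ΔP = 32μLV/D². Solving for V: V = ΔP·D²/(32μL) = 549.5·(0.0821)²/(32·0.00205·1227) = 0.04602 m/s.
Check: Re = ρVD/μ = 796.2·0.04602·0.0821/0.00205 = 1467 < 2300, so the laminar assumption holds.
Q = V·A = 0.04602·(π/4·0.0821²) = 0.0002436 m³/s = 0.8770 m³/h.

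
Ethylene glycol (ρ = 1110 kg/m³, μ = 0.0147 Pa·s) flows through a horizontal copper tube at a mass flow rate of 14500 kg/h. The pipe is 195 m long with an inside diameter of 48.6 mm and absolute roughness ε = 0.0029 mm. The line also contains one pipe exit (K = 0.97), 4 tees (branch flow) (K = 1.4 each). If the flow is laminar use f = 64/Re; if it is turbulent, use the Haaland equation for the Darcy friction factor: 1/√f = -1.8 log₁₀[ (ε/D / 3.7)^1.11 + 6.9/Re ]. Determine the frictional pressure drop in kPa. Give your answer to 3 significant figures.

ṁ = 14500 kg/h = 14500/3600 = 4.028 kg/s.
A = πD²/4 = π(0.0486)²/4 = 0.001855 m²; mean velocity V = ṁ/(ρA) = 4.028/(1110 · 0.001855) = 1.956 m/s.
Reynolds number Re = ρVD/μ = 1110 · 1.956 · 0.0486 / 0.0147 = 7178.
Re > 4000 → turbulent. Relative roughness ε/D = 2.9e-06/0.0486 = 5.97e-05. Haaland: 1/√f = -1.8 log₁₀[(5.97e-05/3.7)^1.11 + 6.9/7178] = -1.8 log₁₀[4.79e-06 + 0.000961] = 5.427, so f = 0.03395.
Total minor-loss coefficient ΣK = 1·0.97 + 4·1.4 = 6.57.
ΔP = [f·L/D + ΣK]·(ρV²/2) = [0.03395·195/0.0486 + 6.57]·(1110·1.956²/2) = [136.2 + 6.57]·2124 = 3.032e+05 Pa.
ΔP = 3.032e+05 Pa = 303 kPa.

ΔP ≈ 303 kPa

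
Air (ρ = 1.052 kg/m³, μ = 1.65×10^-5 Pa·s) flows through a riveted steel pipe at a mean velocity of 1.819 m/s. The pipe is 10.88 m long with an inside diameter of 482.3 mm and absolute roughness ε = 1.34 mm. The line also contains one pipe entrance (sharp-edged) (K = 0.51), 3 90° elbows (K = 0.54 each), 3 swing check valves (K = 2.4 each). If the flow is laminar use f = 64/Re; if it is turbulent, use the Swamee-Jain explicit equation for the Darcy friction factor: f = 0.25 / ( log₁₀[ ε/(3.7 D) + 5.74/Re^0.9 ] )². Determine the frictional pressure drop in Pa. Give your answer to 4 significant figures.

ΔP ≈ 17.35 Pa

Reynolds number Re = ρVD/μ = 1.052 · 1.819 · 0.4823 / 1.65e-05 = 5.593e+04.
Re > 4000 → turbulent. Relative roughness ε/D = 0.00134/0.4823 = 0.00278. Swamee-Jain: f = 0.25/(log₁₀[0.00278/3.7 + 5.74/5.593e+04^0.9])² = 0.25/(log₁₀[0.000751 + 0.000306])² = 0.25/(-2.976)² = 0.02823.
Total minor-loss coefficient ΣK = 1·0.51 + 3·0.54 + 3·2.4 = 9.33.
ΔP = [f·L/D + ΣK]·(ρV²/2) = [0.02823·10.88/0.4823 + 9.33]·(1.052·1.819²/2) = [0.6368 + 9.33]·1.74 = 17.35 Pa.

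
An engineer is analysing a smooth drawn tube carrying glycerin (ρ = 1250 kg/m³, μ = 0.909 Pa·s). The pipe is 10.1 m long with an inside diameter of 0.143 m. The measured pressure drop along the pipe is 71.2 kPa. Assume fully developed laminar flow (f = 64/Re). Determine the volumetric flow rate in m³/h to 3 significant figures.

For laminar flow, f = 64/Re with Re = ρVD/μ, so Darcy-Weisbach reduces to ΔP = 32μLV/D². Solving for V: V = ΔP·D²/(32μL) = 7.12e+04·(0.143)²/(32·0.909·10.1) = 4.956 m/s.
Check: Re = ρVD/μ = 1250·4.956·0.143/0.909 = 974.5 < 2300, so the laminar assumption holds.
Q = V·A = 4.956·(π/4·0.143²) = 0.07959 m³/s = 287 m³/h.

Q ≈ 287 m³/h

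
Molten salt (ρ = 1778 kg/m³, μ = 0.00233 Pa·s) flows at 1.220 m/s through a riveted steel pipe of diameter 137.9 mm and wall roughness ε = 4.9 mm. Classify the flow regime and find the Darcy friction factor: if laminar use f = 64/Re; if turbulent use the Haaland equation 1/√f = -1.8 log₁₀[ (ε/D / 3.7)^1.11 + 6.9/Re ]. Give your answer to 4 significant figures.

f ≈ 0.06176

Re = ρVD/μ = 1778·1.22·0.1379/0.00233 = 1.284e+05.
Re > 4000 → turbulent. ε/D = 0.0049/0.1379 = 0.0355; Haaland: 1/√f = -1.8 log₁₀[0.00576 + 5.37e-05] = 4.024, so f = 0.06176.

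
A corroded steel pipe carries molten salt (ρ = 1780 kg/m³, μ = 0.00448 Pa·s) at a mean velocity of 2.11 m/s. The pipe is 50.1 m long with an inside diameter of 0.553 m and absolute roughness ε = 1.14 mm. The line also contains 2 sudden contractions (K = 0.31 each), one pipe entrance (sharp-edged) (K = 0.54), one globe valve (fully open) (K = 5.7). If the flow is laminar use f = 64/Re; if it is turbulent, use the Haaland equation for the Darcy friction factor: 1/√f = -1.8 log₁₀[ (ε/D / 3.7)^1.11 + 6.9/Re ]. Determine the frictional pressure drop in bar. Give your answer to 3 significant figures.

Reynolds number Re = ρVD/μ = 1780 · 2.11 · 0.553 / 0.00448 = 4.636e+05.
Re > 4000 → turbulent. Relative roughness ε/D = 0.00114/0.553 = 0.00206. Haaland: 1/√f = -1.8 log₁₀[(0.00206/3.7)^1.11 + 6.9/4.636e+05] = -1.8 log₁₀[0.000244 + 1.49e-05] = 6.455, so f = 0.024.
Total minor-loss coefficient ΣK = 2·0.31 + 1·0.54 + 1·5.7 = 6.86.
ΔP = [f·L/D + ΣK]·(ρV²/2) = [0.024·50.1/0.553 + 6.86]·(1780·2.11²/2) = [2.174 + 6.86]·3962 = 3.58e+04 Pa.
ΔP = 3.58e+04 Pa = 0.358 bar.

ΔP ≈ 0.358 bar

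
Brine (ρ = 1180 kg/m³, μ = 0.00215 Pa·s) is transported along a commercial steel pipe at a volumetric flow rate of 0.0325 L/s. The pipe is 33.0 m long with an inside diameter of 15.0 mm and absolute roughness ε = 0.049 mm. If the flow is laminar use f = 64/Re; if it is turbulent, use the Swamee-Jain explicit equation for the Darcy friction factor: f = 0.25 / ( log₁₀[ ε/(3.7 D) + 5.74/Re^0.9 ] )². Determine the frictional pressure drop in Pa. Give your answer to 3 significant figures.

ΔP ≈ 1860 Pa

Q = 0.0325 L/s = 0.0325/1000 = 3.25e-05 m³/s.
Cross-sectional area A = πD²/4 = π(0.015)²/4 = 0.0001767 m²; mean velocity V = Q/A = 3.25e-05/0.0001767 = 0.1839 m/s.
Reynolds number Re = ρVD/μ = 1180 · 0.1839 · 0.015 / 0.00215 = 1514.
Re < 2300 → laminar flow, so f = 64/Re = 64/1514 = 0.04227 (the turbulent correlation is not needed).
Darcy-Weisbach: ΔP = f(L/D)(ρV²/2) = 0.04227·(33/0.015)·(1180·0.1839²/2) = 0.04227·2200·19.96 = 1856 Pa.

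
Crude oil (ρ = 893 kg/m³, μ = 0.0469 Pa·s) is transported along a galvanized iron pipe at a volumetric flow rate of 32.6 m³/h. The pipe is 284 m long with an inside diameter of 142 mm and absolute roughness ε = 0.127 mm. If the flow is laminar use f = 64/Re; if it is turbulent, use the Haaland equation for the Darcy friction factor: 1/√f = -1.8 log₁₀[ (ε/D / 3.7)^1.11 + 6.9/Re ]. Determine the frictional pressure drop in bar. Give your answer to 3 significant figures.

Q = 32.6 m³/h = 32.6/3600 = 0.009056 m³/s.
Cross-sectional area A = πD²/4 = π(0.142)²/4 = 0.01584 m²; mean velocity V = Q/A = 0.009056/0.01584 = 0.5718 m/s.
Reynolds number Re = ρVD/μ = 893 · 0.5718 · 0.142 / 0.0469 = 1546.
Re < 2300 → laminar flow, so f = 64/Re = 64/1546 = 0.0414 (the turbulent correlation is not needed).
Darcy-Weisbach: ΔP = f(L/D)(ρV²/2) = 0.0414·(284/0.142)·(893·0.5718²/2) = 0.0414·2000·146 = 1.209e+04 Pa.
ΔP = 1.209e+04 Pa = 0.121 bar.

ΔP ≈ 0.121 bar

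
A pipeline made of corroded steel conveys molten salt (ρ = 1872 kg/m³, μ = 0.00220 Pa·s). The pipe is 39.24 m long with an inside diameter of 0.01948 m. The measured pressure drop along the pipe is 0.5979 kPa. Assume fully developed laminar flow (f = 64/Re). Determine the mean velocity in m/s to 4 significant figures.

V ≈ 0.08213 m/s

For laminar flow, f = 64/Re with Re = ρVD/μ, so Darcy-Weisbach reduces to ΔP = 32μLV/D². Solving for V: V = ΔP·D²/(32μL) = 597.9·(0.01948)²/(32·0.0022·39.24) = 0.08213 m/s.
Check: Re = ρVD/μ = 1872·0.08213·0.01948/0.0022 = 1361 < 2300, so the laminar assumption holds.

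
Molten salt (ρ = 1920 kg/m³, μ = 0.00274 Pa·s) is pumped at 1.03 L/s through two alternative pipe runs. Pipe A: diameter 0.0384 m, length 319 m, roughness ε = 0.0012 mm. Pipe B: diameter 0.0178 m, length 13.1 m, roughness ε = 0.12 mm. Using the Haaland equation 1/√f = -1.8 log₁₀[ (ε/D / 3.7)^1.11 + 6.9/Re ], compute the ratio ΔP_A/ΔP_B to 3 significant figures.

ΔP_A/ΔP_B ≈ 0.370

Pipe A: V = Q/A = 0.00103/0.001158 = 0.8894 m/s; Re = 2.393e+04; ε/D = 3.13e-05; Haaland → f = 0.02468; ΔP_A = f(L/D)(ρV²/2) = 1.557e+05 Pa.
Pipe B: V = Q/A = 0.00103/0.0002488 = 4.139 m/s; Re = 5.163e+04; ε/D = 0.00674; Haaland → f = 0.03473; ΔP_B = f(L/D)(ρV²/2) = 4.203e+05 Pa.
ΔP_A/ΔP_B = 1.557e+05/4.203e+05 = 0.370.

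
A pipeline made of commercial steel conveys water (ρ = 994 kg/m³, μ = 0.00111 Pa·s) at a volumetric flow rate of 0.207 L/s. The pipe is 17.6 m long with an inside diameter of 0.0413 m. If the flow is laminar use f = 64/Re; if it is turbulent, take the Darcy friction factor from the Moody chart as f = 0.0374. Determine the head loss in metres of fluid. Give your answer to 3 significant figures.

Q = 0.207 L/s = 0.207/1000 = 0.000207 m³/s.
Cross-sectional area A = πD²/4 = π(0.0413)²/4 = 0.00134 m²; mean velocity V = Q/A = 0.000207/0.00134 = 0.1545 m/s.
Reynolds number Re = ρVD/μ = 994 · 0.1545 · 0.0413 / 0.00111 = 5715.
Re > 4000 → turbulent; use the Moody-chart value f = 0.0374.
Darcy-Weisbach: ΔP = f(L/D)(ρV²/2) = 0.0374·(17.6/0.0413)·(994·0.1545²/2) = 0.0374·426.2·11.87 = 189.1 Pa.
Head loss h_f = ΔP/(ρg) = 189.1/(994·9.81) = 0.0194 m.

h_f ≈ 0.0194 m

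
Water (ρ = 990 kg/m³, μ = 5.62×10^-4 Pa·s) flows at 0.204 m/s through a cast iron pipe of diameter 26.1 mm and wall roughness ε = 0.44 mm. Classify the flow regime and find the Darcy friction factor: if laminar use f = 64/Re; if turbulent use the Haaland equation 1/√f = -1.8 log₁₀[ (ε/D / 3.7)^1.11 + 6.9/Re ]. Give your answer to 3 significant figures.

f ≈ 0.0499

Re = ρVD/μ = 990·0.204·0.0261/0.000562 = 9379.
Re > 4000 → turbulent. ε/D = 0.00044/0.0261 = 0.0169; Haaland: 1/√f = -1.8 log₁₀[0.00252 + 0.000736] = 4.478, so f = 0.04988.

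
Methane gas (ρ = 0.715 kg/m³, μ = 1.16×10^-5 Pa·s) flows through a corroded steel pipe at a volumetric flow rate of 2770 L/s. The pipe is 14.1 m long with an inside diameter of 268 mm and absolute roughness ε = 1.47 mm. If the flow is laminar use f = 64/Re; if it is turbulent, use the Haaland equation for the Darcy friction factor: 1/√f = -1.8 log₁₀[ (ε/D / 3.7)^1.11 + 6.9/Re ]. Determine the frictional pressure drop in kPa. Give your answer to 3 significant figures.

ΔP ≈ 1.42 kPa

Q = 2770 L/s = 2770/1000 = 2.77 m³/s.
Cross-sectional area A = πD²/4 = π(0.268)²/4 = 0.05641 m²; mean velocity V = Q/A = 2.77/0.05641 = 49.1 m/s.
Reynolds number Re = ρVD/μ = 0.715 · 49.1 · 0.268 / 1.16e-05 = 8.112e+05.
Re > 4000 → turbulent. Relative roughness ε/D = 0.00147/0.268 = 0.00549. Haaland: 1/√f = -1.8 log₁₀[(0.00549/3.7)^1.11 + 6.9/8.112e+05] = -1.8 log₁₀[0.000724 + 8.51e-06] = 5.643, so f = 0.0314.
Darcy-Weisbach: ΔP = f(L/D)(ρV²/2) = 0.0314·(14.1/0.268)·(0.715·49.1²/2) = 0.0314·52.61·862 = 1424 Pa.
ΔP = 1424 Pa = 1.42 kPa.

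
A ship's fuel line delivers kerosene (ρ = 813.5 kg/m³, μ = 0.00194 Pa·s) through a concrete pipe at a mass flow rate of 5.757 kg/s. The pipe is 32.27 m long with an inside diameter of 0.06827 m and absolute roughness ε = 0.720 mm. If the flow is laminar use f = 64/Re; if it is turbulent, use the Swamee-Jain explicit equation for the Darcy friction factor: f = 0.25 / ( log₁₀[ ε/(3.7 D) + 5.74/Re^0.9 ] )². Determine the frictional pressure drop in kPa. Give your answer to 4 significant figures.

A = πD²/4 = π(0.06827)²/4 = 0.003661 m²; mean velocity V = ṁ/(ρA) = 5.757/(813.5 · 0.003661) = 1.933 m/s.
Reynolds number Re = ρVD/μ = 813.5 · 1.933 · 0.06827 / 0.00194 = 5.534e+04.
Re > 4000 → turbulent. Relative roughness ε/D = 0.00072/0.06827 = 0.0105. Swamee-Jain: f = 0.25/(log₁₀[0.0105/3.7 + 5.74/5.534e+04^0.9])² = 0.25/(log₁₀[0.00285 + 0.000309])² = 0.25/(-2.5)² = 0.03999.
Darcy-Weisbach: ΔP = f(L/D)(ρV²/2) = 0.03999·(32.27/0.06827)·(813.5·1.933²/2) = 0.03999·472.7·1520 = 2.873e+04 Pa.
ΔP = 2.873e+04 Pa = 28.73 kPa.

ΔP ≈ 28.73 kPa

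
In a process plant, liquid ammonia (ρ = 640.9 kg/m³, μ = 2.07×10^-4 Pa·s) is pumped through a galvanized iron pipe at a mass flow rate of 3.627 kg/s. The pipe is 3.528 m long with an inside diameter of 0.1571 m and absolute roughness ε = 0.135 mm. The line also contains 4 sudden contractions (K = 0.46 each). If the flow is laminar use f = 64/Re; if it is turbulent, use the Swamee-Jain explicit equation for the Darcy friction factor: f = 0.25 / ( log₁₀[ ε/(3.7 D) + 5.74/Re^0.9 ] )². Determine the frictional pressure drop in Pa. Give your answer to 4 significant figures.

A = πD²/4 = π(0.1571)²/4 = 0.01938 m²; mean velocity V = ṁ/(ρA) = 3.627/(640.9 · 0.01938) = 0.292 m/s.
Reynolds number Re = ρVD/μ = 640.9 · 0.292 · 0.1571 / 0.000207 = 1.42e+05.
Re > 4000 → turbulent. Relative roughness ε/D = 0.000135/0.1571 = 0.000859. Swamee-Jain: f = 0.25/(log₁₀[0.000859/3.7 + 5.74/1.42e+05^0.9])² = 0.25/(log₁₀[0.000232 + 0.000132])² = 0.25/(-3.438)² = 0.02115.
Total minor-loss coefficient ΣK = 4·0.46 = 1.84.
ΔP = [f·L/D + ΣK]·(ρV²/2) = [0.02115·3.528/0.1571 + 1.84]·(640.9·0.292²/2) = [0.4749 + 1.84]·27.31 = 63.23 Pa.

ΔP ≈ 63.23 Pa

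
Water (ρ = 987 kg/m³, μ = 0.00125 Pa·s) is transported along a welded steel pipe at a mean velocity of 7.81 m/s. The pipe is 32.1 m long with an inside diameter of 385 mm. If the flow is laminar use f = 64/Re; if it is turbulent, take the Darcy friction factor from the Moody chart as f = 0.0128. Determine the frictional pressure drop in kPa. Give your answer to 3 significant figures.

ΔP ≈ 32.1 kPa

Reynolds number Re = ρVD/μ = 987 · 7.81 · 0.385 / 0.00125 = 2.374e+06.
Re > 4000 → turbulent; use the Moody-chart value f = 0.0128.
Darcy-Weisbach: ΔP = f(L/D)(ρV²/2) = 0.0128·(32.1/0.385)·(987·7.81²/2) = 0.0128·83.38·3.01e+04 = 3.213e+04 Pa.
ΔP = 3.213e+04 Pa = 32.1 kPa.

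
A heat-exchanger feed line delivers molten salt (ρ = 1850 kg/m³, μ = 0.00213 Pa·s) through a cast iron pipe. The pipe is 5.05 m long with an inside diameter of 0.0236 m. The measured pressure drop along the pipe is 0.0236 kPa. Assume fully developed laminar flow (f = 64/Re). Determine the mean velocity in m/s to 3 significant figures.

V ≈ 0.0382 m/s

For laminar flow, f = 64/Re with Re = ρVD/μ, so Darcy-Weisbach reduces to ΔP = 32μLV/D². Solving for V: V = ΔP·D²/(32μL) = 23.6·(0.0236)²/(32·0.00213·5.05) = 0.03819 m/s.
Check: Re = ρVD/μ = 1850·0.03819·0.0236/0.00213 = 782.7 < 2300, so the laminar assumption holds.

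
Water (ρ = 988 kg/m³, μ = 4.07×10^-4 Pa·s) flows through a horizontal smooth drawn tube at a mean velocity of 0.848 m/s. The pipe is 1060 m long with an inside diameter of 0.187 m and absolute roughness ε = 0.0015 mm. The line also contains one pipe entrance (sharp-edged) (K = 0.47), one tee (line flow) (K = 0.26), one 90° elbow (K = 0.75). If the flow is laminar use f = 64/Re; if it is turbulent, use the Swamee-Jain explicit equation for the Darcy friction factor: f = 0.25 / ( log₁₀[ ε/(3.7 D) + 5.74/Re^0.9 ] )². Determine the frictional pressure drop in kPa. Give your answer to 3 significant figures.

Reynolds number Re = ρVD/μ = 988 · 0.848 · 0.187 / 0.000407 = 3.849e+05.
Re > 4000 → turbulent. Relative roughness ε/D = 1.5e-06/0.187 = 8.02e-06. Swamee-Jain: f = 0.25/(log₁₀[8.02e-06/3.7 + 5.74/3.849e+05^0.9])² = 0.25/(log₁₀[2.17e-06 + 5.4e-05])² = 0.25/(-4.251)² = 0.01384.
Total minor-loss coefficient ΣK = 1·0.47 + 1·0.26 + 1·0.75 = 1.48.
ΔP = [f·L/D + ΣK]·(ρV²/2) = [0.01384·1060/0.187 + 1.48]·(988·0.848²/2) = [78.43 + 1.48]·355.2 = 2.839e+04 Pa.
ΔP = 2.839e+04 Pa = 28.4 kPa.

ΔP ≈ 28.4 kPa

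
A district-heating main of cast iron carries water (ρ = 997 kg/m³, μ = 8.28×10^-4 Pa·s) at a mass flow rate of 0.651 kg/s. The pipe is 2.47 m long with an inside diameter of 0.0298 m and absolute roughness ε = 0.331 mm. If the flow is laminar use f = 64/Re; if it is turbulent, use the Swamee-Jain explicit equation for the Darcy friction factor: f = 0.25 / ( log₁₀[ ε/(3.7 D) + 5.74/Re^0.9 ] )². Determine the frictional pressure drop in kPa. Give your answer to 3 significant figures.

A = πD²/4 = π(0.0298)²/4 = 0.0006975 m²; mean velocity V = ṁ/(ρA) = 0.651/(997 · 0.0006975) = 0.9362 m/s.
Reynolds number Re = ρVD/μ = 997 · 0.9362 · 0.0298 / 0.000828 = 3.359e+04.
Re > 4000 → turbulent. Relative roughness ε/D = 0.000331/0.0298 = 0.0111. Swamee-Jain: f = 0.25/(log₁₀[0.0111/3.7 + 5.74/3.359e+04^0.9])² = 0.25/(log₁₀[0.003 + 0.000484])² = 0.25/(-2.458)² = 0.04139.
Darcy-Weisbach: ΔP = f(L/D)(ρV²/2) = 0.04139·(2.47/0.0298)·(997·0.9362²/2) = 0.04139·82.89·436.9 = 1499 Pa.
ΔP = 1499 Pa = 1.50 kPa.

ΔP ≈ 1.50 kPa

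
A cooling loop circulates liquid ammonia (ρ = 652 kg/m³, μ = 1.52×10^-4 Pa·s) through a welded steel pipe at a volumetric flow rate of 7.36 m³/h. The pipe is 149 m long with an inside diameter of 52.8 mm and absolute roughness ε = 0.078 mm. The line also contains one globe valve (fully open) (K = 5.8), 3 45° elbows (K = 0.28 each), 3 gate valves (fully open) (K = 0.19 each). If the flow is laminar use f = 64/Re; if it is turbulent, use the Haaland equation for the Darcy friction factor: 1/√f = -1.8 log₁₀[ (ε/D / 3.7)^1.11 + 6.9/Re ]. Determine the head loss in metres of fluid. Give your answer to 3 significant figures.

h_f ≈ 3.15 m

Q = 7.36 m³/h = 7.36/3600 = 0.002044 m³/s.
Cross-sectional area A = πD²/4 = π(0.0528)²/4 = 0.00219 m²; mean velocity V = Q/A = 0.002044/0.00219 = 0.9337 m/s.
Reynolds number Re = ρVD/μ = 652 · 0.9337 · 0.0528 / 0.000152 = 2.115e+05.
Re > 4000 → turbulent. Relative roughness ε/D = 7.8e-05/0.0528 = 0.00148. Haaland: 1/√f = -1.8 log₁₀[(0.00148/3.7)^1.11 + 6.9/2.115e+05] = -1.8 log₁₀[0.000169 + 3.26e-05] = 6.653, so f = 0.0226.
Total minor-loss coefficient ΣK = 1·5.8 + 3·0.28 + 3·0.19 = 7.21.
ΔP = [f·L/D + ΣK]·(ρV²/2) = [0.0226·149/0.0528 + 7.21]·(652·0.9337²/2) = [63.76 + 7.21]·284.2 = 2.017e+04 Pa.
Head loss h_f = ΔP/(ρg) = 2.017e+04/(652·9.81) = 3.15 m.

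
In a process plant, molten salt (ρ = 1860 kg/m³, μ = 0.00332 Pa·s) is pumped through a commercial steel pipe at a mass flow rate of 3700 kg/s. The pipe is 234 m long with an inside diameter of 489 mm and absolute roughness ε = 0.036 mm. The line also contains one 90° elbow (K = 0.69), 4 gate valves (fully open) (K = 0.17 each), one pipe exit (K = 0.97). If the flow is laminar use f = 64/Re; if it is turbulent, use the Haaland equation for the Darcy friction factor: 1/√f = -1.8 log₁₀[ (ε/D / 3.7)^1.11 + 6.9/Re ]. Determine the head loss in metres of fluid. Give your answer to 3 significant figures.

A = πD²/4 = π(0.489)²/4 = 0.1878 m²; mean velocity V = ṁ/(ρA) = 3700/(1860 · 0.1878) = 10.59 m/s.
Reynolds number Re = ρVD/μ = 1860 · 10.59 · 0.489 / 0.00332 = 2.902e+06.
Re > 4000 → turbulent. Relative roughness ε/D = 3.6e-05/0.489 = 7.36e-05. Haaland: 1/√f = -1.8 log₁₀[(7.36e-05/3.7)^1.11 + 6.9/2.902e+06] = -1.8 log₁₀[6.05e-06 + 2.38e-06] = 9.134, so f = 0.01199.
Total minor-loss coefficient ΣK = 1·0.69 + 4·0.17 + 1·0.97 = 2.34.
ΔP = [f·L/D + ΣK]·(ρV²/2) = [0.01199·234/0.489 + 2.34]·(1860·10.59²/2) = [5.736 + 2.34]·1.043e+05 = 8.426e+05 Pa.
Head loss h_f = ΔP/(ρg) = 8.426e+05/(1860·9.81) = 46.2 m.

h_f ≈ 46.2 m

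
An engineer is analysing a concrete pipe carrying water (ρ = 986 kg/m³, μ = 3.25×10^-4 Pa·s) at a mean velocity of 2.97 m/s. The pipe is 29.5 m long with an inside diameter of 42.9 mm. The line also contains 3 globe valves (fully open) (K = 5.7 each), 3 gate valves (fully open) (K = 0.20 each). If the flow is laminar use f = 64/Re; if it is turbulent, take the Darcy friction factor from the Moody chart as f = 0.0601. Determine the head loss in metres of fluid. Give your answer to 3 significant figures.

h_f ≈ 26.5 m

Reynolds number Re = ρVD/μ = 986 · 2.97 · 0.0429 / 0.000325 = 3.866e+05.
Re > 4000 → turbulent; use the Moody-chart value f = 0.0601.
Total minor-loss coefficient ΣK = 3·5.7 + 3·0.2 = 17.7.
ΔP = [f·L/D + ΣK]·(ρV²/2) = [0.0601·29.5/0.0429 + 17.7]·(986·2.97²/2) = [41.33 + 17.7]·4349 = 2.567e+05 Pa.
Head loss h_f = ΔP/(ρg) = 2.567e+05/(986·9.81) = 26.5 m.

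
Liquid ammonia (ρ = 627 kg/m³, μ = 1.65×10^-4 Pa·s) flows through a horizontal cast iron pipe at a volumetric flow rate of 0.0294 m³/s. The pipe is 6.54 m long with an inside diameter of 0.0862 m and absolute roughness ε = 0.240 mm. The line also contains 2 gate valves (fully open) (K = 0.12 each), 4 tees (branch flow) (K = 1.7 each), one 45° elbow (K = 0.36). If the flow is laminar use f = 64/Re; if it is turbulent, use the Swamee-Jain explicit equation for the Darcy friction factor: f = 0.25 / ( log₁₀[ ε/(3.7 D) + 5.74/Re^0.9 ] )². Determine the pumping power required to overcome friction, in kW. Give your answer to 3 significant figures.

Cross-sectional area A = πD²/4 = π(0.0862)²/4 = 0.005836 m²; mean velocity V = Q/A = 0.0294/0.005836 = 5.038 m/s.
Reynolds number Re = ρVD/μ = 627 · 5.038 · 0.0862 / 0.000165 = 1.65e+06.
Re > 4000 → turbulent. Relative roughness ε/D = 0.00024/0.0862 = 0.00278. Swamee-Jain: f = 0.25/(log₁₀[0.00278/3.7 + 5.74/1.65e+06^0.9])² = 0.25/(log₁₀[0.000752 + 1.46e-05])² = 0.25/(-3.115)² = 0.02576.
Total minor-loss coefficient ΣK = 2·0.12 + 4·1.7 + 1·0.36 = 7.4.
ΔP = [f·L/D + ΣK]·(ρV²/2) = [0.02576·6.54/0.0862 + 7.4]·(627·5.038²/2) = [1.955 + 7.4]·7957 = 7.443e+04 Pa.
Pumping power P = QΔP = 0.0294·7.443e+04 = 2188 W = 2.19 kW.

P ≈ 2.19 kW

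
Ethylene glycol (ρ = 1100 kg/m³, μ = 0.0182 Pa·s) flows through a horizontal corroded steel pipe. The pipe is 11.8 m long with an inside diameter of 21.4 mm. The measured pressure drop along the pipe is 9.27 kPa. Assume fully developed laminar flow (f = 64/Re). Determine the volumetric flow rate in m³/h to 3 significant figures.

For laminar flow, f = 64/Re with Re = ρVD/μ, so Darcy-Weisbach reduces to ΔP = 32μLV/D². Solving for V: V = ΔP·D²/(32μL) = 9270·(0.0214)²/(32·0.0182·11.8) = 0.6177 m/s.
Check: Re = ρVD/μ = 1100·0.6177·0.0214/0.0182 = 799 < 2300, so the laminar assumption holds.
Q = V·A = 0.6177·(π/4·0.0214²) = 0.0002222 m³/s = 0.800 m³/h.

Q ≈ 0.800 m³/h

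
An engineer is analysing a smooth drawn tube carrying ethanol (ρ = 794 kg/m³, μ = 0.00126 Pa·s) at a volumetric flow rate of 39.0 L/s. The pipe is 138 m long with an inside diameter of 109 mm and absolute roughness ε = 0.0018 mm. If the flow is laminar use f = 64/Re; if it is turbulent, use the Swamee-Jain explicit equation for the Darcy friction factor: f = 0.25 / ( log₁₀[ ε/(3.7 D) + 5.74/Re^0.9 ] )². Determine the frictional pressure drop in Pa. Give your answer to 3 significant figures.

Q = 39.0 L/s = 39.0/1000 = 0.039 m³/s.
Cross-sectional area A = πD²/4 = π(0.109)²/4 = 0.009331 m²; mean velocity V = Q/A = 0.039/0.009331 = 4.179 m/s.
Reynolds number Re = ρVD/μ = 794 · 4.179 · 0.109 / 0.00126 = 2.871e+05.
Re > 4000 → turbulent. Relative roughness ε/D = 1.8e-06/0.109 = 1.65e-05. Swamee-Jain: f = 0.25/(log₁₀[1.65e-05/3.7 + 5.74/2.871e+05^0.9])² = 0.25/(log₁₀[4.46e-06 + 7.03e-05])² = 0.25/(-4.127)² = 0.01468.
Darcy-Weisbach: ΔP = f(L/D)(ρV²/2) = 0.01468·(138/0.109)·(794·4.179²/2) = 0.01468·1266·6935 = 1.289e+05 Pa.

ΔP ≈ 129000 Pa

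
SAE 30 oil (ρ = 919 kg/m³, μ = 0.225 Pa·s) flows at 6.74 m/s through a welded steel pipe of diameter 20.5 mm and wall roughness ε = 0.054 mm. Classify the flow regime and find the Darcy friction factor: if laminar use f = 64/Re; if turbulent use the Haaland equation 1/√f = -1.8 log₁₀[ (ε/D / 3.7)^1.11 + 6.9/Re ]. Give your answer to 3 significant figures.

Re = ρVD/μ = 919·6.74·0.0205/0.225 = 564.3.
Re < 2300 → laminar, so f = 64/Re = 0.1134 (roughness is irrelevant in laminar flow).

f ≈ 0.113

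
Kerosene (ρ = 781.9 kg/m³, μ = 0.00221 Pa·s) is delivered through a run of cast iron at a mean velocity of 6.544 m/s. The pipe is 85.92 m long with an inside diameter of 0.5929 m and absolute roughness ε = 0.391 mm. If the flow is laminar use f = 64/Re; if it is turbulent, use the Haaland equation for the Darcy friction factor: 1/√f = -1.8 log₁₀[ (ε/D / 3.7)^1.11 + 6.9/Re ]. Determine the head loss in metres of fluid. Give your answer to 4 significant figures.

h_f ≈ 5.721 m

Reynolds number Re = ρVD/μ = 781.9 · 6.544 · 0.5929 / 0.00221 = 1.373e+06.
Re > 4000 → turbulent. Relative roughness ε/D = 0.000391/0.5929 = 0.000659. Haaland: 1/√f = -1.8 log₁₀[(0.000659/3.7)^1.11 + 6.9/1.373e+06] = -1.8 log₁₀[6.9e-05 + 5.03e-06] = 7.436, so f = 0.01809.
Darcy-Weisbach: ΔP = f(L/D)(ρV²/2) = 0.01809·(85.92/0.5929)·(781.9·6.544²/2) = 0.01809·144.9·1.674e+04 = 4.388e+04 Pa.
Head loss h_f = ΔP/(ρg) = 4.388e+04/(781.9·9.81) = 5.721 m.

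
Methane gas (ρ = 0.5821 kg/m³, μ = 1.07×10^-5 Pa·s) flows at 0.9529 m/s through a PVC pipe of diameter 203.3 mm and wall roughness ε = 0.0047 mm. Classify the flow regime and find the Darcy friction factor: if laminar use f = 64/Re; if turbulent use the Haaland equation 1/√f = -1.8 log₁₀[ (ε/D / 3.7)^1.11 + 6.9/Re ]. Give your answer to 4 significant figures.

f ≈ 0.03047

Re = ρVD/μ = 0.5821·0.9529·0.2033/1.07e-05 = 1.054e+04.
Re > 4000 → turbulent. ε/D = 4.7e-06/0.2033 = 2.31e-05; Haaland: 1/√f = -1.8 log₁₀[1.67e-06 + 0.000655] = 5.729, so f = 0.03047.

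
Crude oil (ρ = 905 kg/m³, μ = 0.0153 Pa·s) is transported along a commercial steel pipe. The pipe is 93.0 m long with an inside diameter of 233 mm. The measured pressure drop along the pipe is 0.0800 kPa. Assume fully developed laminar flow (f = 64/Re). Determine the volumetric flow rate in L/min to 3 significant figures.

For laminar flow, f = 64/Re with Re = ρVD/μ, so Darcy-Weisbach reduces to ΔP = 32μLV/D². Solving for V: V = ΔP·D²/(32μL) = 80·(0.233)²/(32·0.0153·93) = 0.09538 m/s.
Check: Re = ρVD/μ = 905·0.09538·0.233/0.0153 = 1315 < 2300, so the laminar assumption holds.
Q = V·A = 0.09538·(π/4·0.233²) = 0.004067 m³/s = 244 L/min.

Q ≈ 244 L/min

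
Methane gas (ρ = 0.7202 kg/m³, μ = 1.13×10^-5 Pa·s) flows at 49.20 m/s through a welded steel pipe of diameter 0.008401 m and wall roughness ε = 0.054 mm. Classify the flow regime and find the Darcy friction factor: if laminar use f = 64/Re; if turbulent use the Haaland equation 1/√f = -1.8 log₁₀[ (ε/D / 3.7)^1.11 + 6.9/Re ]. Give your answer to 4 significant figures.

f ≈ 0.03550

Re = ρVD/μ = 0.7202·49.2·0.008401/1.13e-05 = 2.634e+04.
Re > 4000 → turbulent. ε/D = 5.4e-05/0.008401 = 0.00643; Haaland: 1/√f = -1.8 log₁₀[0.000863 + 0.000262] = 5.308, so f = 0.0355.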